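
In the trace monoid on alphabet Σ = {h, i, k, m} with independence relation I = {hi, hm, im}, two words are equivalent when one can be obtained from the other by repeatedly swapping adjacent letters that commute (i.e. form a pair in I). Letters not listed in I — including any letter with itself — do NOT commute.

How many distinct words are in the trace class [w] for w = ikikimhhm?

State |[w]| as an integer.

30

piece 0:i — minimal
piece 1:k rests on {0:i}
piece 2:i rests on {1:k}
piece 3:k rests on {2:i}
piece 4:i rests on {3:k}
piece 5:m rests on {3:k}
piece 6:h rests on {3:k}
piece 7:h rests on {6:h}
piece 8:m rests on {5:m}
minimal pieces: {0:i}
ways to finish when only these pieces remain (= sum over removing one remaining piece with nothing left below it):
  1 left: {4}→1  {7}→1  {8}→1
  2 left: {4,7}→2  {4,8}→2  {5,8}→1  {6,7}→1  {7,8}→2
  3 left: {4,5,8}→3  {4,6,7}→3  {4,7,8}→6  {5,7,8}→3  {6,7,8}→3
  4 left: {4,5,7,8}→12  {4,6,7,8}→12  {5,6,7,8}→6
  5 left: {4,5,6,7,8}→30
  6 left: {3,4,5,6,7,8}→30
  7 left: {2,3,4,5,6,7,8}→30
  placing 0:i first → 30 extensions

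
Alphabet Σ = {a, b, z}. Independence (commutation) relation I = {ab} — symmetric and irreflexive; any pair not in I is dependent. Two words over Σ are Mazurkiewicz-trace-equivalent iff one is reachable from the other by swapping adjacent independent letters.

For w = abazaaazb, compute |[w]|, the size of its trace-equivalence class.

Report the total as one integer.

3

#0=a has no predecessor
#1=b has no predecessor
#2=a depends on [0:a]
#3=z depends on [1:b, 2:a]
#4=a depends on [3:z]
#5=a depends on [4:a]
#6=a depends on [5:a]
#7=z depends on [6:a]
#8=b depends on [7:z]
sources: [0:a, 1:b]
N(rest) = Σ N(rest − s) over sources s of rest; N(one piece) = 1:
  size 1 → [8]=1
  size 2 → [7,8]=1
  size 3 → [6,7,8]=1
  size 4 → [5,6,7,8]=1
  size 5 → [4,5,6,7,8]=1
  size 6 → [3,4,5,6,7,8]=1
  size 7 → [1,3,4,5,6,7,8]=1  [2,3,4,5,6,7,8]=1
  first=0(a) contributes 2
  first=1(b) contributes 1
|[w]| = 3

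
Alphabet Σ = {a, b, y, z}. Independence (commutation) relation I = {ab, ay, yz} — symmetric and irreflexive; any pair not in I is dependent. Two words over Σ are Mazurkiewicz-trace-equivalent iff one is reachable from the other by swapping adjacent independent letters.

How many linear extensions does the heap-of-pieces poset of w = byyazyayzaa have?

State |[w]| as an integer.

#0=b has no predecessor
#1=y depends on [0:b]
#2=y depends on [1:y]
#3=a has no predecessor
#4=z depends on [0:b, 3:a]
#5=y depends on [2:y]
#6=a depends on [4:z]
#7=y depends on [5:y]
#8=z depends on [6:a]
#9=a depends on [8:z]
#10=a depends on [9:a]
sources: [0:b, 3:a]
N(rest) = Σ N(rest − s) over sources s of rest; N(one piece) = 1:
  size 1 → [7]=1  [10]=1
  size 2 → [5,7]=1  [7,10]=2  [9,10]=1
  size 3 → [2,5,7]=1  [5,7,10]=3  [7,9,10]=3  [8,9,10]=1
  size 4 → [1,2,5,7]=1  [2,5,7,10]=4  [5,7,9,10]=6  [6,8,9,10]=1  [7,8,9,10]=4
  size 5 → [1,2,5,7,10]=5  [2,5,7,9,10]=10  [4,6,8,9,10]=1  [5,7,8,9,10]=10  [6,7,8,9,10]=5
  size 6 → [1,2,5,7,9,10]=15  [2,5,7,8,9,10]=20  [3,4,6,8,9,10]=1  [4,6,7,8,9,10]=6  [5,6,7,8,9,10]=15
  size 7 → [1,2,5,7,8,9,10]=35  [2,5,6,7,8,9,10]=35  [3,4,6,7,8,9,10]=7  [4,5,6,7,8,9,10]=21
  size 8 → [1,2,5,6,7,8,9,10]=70  [2,4,5,6,7,8,9,10]=56  [3,4,5,6,7,8,9,10]=28
  size 9 → [1,2,4,5,6,7,8,9,10]=126  [2,3,4,5,6,7,8,9,10]=84
  first=0(b) contributes 210
  first=3(a) contributes 126
|[w]| = 336

336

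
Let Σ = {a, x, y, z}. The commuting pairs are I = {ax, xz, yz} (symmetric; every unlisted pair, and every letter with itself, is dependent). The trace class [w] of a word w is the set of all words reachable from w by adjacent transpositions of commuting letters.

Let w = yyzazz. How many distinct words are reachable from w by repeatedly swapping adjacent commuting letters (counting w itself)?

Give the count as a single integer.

3

piece 0:y — minimal
piece 1:y rests on {0:y}
piece 2:z — minimal
piece 3:a rests on {1:y, 2:z}
piece 4:z rests on {3:a}
piece 5:z rests on {4:z}
minimal pieces: {0:y, 2:z}
ways to finish when only these pieces remain (= sum over removing one remaining piece with nothing left below it):
  1 left: {5}→1
  2 left: {4,5}→1
  3 left: {3,4,5}→1
  4 left: {1,3,4,5}→1  {2,3,4,5}→1
  placing 0:y first → 2 extensions
  placing 2:z first → 1 extensions
total linear extensions = 3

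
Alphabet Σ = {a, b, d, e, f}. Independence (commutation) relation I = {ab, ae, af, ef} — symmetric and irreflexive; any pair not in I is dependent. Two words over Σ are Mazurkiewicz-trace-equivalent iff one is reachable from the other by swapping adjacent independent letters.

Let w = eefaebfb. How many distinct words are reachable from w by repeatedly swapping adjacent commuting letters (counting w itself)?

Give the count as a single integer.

32

drop 0:e onto floor
drop 1:e onto {0:e}
drop 2:f onto floor
drop 3:a onto floor
drop 4:e onto {1:e}
drop 5:b onto {2:f, 4:e}
drop 6:f onto {5:b}
drop 7:b onto {6:f}
ground layer = {0:e, 2:f, 3:a}
drop-orders for the pieces not yet dropped (sum over which currently-grounded one goes next):
  1 to go: {3} 1  {7} 1
  2 to go: {3,7} 2  {6,7} 1
  3 to go: {3,6,7} 3  {5,6,7} 1
  4 to go: {2,5,6,7} 1  {3,5,6,7} 4  {4,5,6,7} 1
  5 to go: {1,4,5,6,7} 1  {2,3,5,6,7} 5  {2,4,5,6,7} 2  {3,4,5,6,7} 5
  6 to go: {0,1,4,5,6,7} 1  {1,2,4,5,6,7} 3  {1,3,4,5,6,7} 6  {2,3,4,5,6,7} 12
  if 0:e drops first: 21 orders
  if 2:f drops first: 7 orders
  if 3:a drops first: 4 orders
heap linearizations: 32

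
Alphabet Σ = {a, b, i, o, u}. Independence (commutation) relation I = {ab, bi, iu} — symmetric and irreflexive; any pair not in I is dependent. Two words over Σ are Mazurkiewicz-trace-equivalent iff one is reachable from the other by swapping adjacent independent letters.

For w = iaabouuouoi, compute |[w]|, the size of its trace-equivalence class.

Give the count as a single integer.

#0=i has no predecessor
#1=a depends on [0:i]
#2=a depends on [1:a]
#3=b has no predecessor
#4=o depends on [2:a, 3:b]
#5=u depends on [4:o]
#6=u depends on [5:u]
#7=o depends on [6:u]
#8=u depends on [7:o]
#9=o depends on [8:u]
#10=i depends on [9:o]
sources: [0:i, 3:b]
N(rest) = Σ N(rest − s) over sources s of rest; N(one piece) = 1:
  size 1 → [10]=1
  size 2 → [9,10]=1
  size 3 → [8,9,10]=1
  size 4 → [7,8,9,10]=1
  size 5 → [6,7,8,9,10]=1
  size 6 → [5,6,7,8,9,10]=1
  size 7 → [4,5,6,7,8,9,10]=1
  size 8 → [2,4,5,6,7,8,9,10]=1  [3,4,5,6,7,8,9,10]=1
  size 9 → [1,2,4,5,6,7,8,9,10]=1  [2,3,4,5,6,7,8,9,10]=2
  first=0(i) contributes 3
  first=3(b) contributes 1
|[w]| = 4

4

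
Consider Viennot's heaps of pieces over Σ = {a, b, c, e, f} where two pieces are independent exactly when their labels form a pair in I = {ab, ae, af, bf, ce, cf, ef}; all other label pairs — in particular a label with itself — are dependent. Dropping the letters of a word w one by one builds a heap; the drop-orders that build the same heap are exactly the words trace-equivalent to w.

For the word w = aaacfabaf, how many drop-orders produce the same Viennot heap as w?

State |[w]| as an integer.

#0=a has no predecessor
#1=a depends on [0:a]
#2=a depends on [1:a]
#3=c depends on [2:a]
#4=f has no predecessor
#5=a depends on [3:c]
#6=b depends on [3:c]
#7=a depends on [5:a]
#8=f depends on [4:f]
sources: [0:a, 4:f]
N(rest) = Σ N(rest − s) over sources s of rest; N(one piece) = 1:
  size 1 → [6]=1  [7]=1  [8]=1
  size 2 → [4,8]=1  [5,7]=1  [6,7]=2  [6,8]=2  [7,8]=2
  size 3 → [4,6,8]=3  [4,7,8]=3  [5,6,7]=3  [5,7,8]=3  [6,7,8]=6
  size 4 → [3,5,6,7]=3  [4,5,7,8]=6  [4,6,7,8]=12  [5,6,7,8]=12
  size 5 → [2,3,5,6,7]=3  [3,5,6,7,8]=15  [4,5,6,7,8]=30
  size 6 → [1,2,3,5,6,7]=3  [2,3,5,6,7,8]=18  [3,4,5,6,7,8]=45
  size 7 → [0,1,2,3,5,6,7]=3  [1,2,3,5,6,7,8]=21  [2,3,4,5,6,7,8]=63
  first=0(a) contributes 84
  first=4(f) contributes 24
|[w]| = 108

108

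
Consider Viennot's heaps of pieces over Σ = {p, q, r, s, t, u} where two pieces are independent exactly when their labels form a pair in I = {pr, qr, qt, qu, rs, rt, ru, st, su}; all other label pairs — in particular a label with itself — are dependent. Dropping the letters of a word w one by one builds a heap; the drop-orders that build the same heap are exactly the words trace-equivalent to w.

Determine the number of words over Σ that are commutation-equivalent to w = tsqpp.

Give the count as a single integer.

0(t) covers ∅
1(s) covers ∅
2(q) covers 1:s
3(p) covers 0:t, 2:q
4(p) covers 3:p
floor of heap: 0:t, 1:s
completions by unplaced set U, small U first (add the entries for U minus each lowest piece of U):
  |U|=1: {4}:1
  |U|=2: {3,4}:1
  |U|=3: {0,3,4}:1  {2,3,4}:1
  start at 0(t): 1
  start at 1(s): 2
sum over floor = 3

3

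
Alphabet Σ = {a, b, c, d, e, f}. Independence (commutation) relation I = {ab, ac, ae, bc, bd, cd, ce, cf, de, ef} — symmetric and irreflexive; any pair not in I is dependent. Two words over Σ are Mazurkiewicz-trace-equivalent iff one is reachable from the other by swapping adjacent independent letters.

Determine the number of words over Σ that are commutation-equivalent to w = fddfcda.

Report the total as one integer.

7

drop 0:f onto floor
drop 1:d onto {0:f}
drop 2:d onto {1:d}
drop 3:f onto {2:d}
drop 4:c onto floor
drop 5:d onto {3:f}
drop 6:a onto {5:d}
ground layer = {0:f, 4:c}
drop-orders for the pieces not yet dropped (sum over which currently-grounded one goes next):
  1 to go: {4} 1  {6} 1
  2 to go: {4,6} 2  {5,6} 1
  3 to go: {3,5,6} 1  {4,5,6} 3
  4 to go: {2,3,5,6} 1  {3,4,5,6} 4
  5 to go: {1,2,3,5,6} 1  {2,3,4,5,6} 5
  if 0:f drops first: 6 orders
  if 4:c drops first: 1 orders
heap linearizations: 7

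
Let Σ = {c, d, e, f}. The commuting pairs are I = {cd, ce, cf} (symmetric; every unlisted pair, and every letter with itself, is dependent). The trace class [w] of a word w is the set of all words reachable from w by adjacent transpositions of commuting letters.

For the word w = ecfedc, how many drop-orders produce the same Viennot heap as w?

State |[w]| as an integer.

piece 0:e — minimal
piece 1:c — minimal
piece 2:f rests on {0:e}
piece 3:e rests on {2:f}
piece 4:d rests on {3:e}
piece 5:c rests on {1:c}
minimal pieces: {0:e, 1:c}
ways to finish when only these pieces remain (= sum over removing one remaining piece with nothing left below it):
  1 left: {4}→1  {5}→1
  2 left: {1,5}→1  {3,4}→1  {4,5}→2
  3 left: {1,4,5}→3  {2,3,4}→1  {3,4,5}→3
  4 left: {0,2,3,4}→1  {1,3,4,5}→6  {2,3,4,5}→4
  placing 0:e first → 10 extensions
  placing 1:c first → 5 extensions
total linear extensions = 15

15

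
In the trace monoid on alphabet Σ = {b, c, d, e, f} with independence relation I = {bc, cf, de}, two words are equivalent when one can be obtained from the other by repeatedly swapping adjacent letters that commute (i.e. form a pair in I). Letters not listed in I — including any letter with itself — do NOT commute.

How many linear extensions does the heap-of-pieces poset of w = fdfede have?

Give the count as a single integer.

3

0(f) covers ∅
1(d) covers 0:f
2(f) covers 1:d
3(e) covers 2:f
4(d) covers 2:f
5(e) covers 3:e
floor of heap: 0:f
completions by unplaced set U, small U first (add the entries for U minus each lowest piece of U):
  |U|=1: {4}:1  {5}:1
  |U|=2: {3,5}:1  {4,5}:2
  |U|=3: {3,4,5}:3
  |U|=4: {2,3,4,5}:3
  start at 0(f): 3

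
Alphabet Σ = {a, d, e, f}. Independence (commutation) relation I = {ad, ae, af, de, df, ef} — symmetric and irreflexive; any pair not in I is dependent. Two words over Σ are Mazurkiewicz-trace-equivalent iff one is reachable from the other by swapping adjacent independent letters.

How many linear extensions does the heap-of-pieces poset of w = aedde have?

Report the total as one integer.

#0=a has no predecessor
#1=e has no predecessor
#2=d has no predecessor
#3=d depends on [2:d]
#4=e depends on [1:e]
sources: [0:a, 1:e, 2:d]
N(rest) = Σ N(rest − s) over sources s of rest; N(one piece) = 1:
  size 1 → [0]=1  [3]=1  [4]=1
  size 2 → [0,3]=2  [0,4]=2  [1,4]=1  [2,3]=1  [3,4]=2
  size 3 → [0,1,4]=3  [0,2,3]=3  [0,3,4]=6  [1,3,4]=3  [2,3,4]=3
  first=0(a) contributes 6
  first=1(e) contributes 12
  first=2(d) contributes 12
|[w]| = 30

30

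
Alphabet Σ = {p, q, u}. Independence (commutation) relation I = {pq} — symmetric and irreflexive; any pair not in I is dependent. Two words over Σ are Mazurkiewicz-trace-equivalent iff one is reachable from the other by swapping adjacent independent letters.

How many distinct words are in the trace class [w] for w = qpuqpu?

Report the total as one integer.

4

drop 0:q onto floor
drop 1:p onto floor
drop 2:u onto {0:q, 1:p}
drop 3:q onto {2:u}
drop 4:p onto {2:u}
drop 5:u onto {3:q, 4:p}
ground layer = {0:q, 1:p}
drop-orders for the pieces not yet dropped (sum over which currently-grounded one goes next):
  1 to go: {5} 1
  2 to go: {3,5} 1  {4,5} 1
  3 to go: {3,4,5} 2
  4 to go: {2,3,4,5} 2
  if 0:q drops first: 2 orders
  if 1:p drops first: 2 orders
heap linearizations: 4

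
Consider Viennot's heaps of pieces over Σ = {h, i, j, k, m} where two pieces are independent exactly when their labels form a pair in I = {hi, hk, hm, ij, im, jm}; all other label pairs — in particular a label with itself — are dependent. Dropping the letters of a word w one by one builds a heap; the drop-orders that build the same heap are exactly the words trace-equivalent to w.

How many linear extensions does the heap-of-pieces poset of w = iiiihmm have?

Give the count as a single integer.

105

piece 0:i — minimal
piece 1:i rests on {0:i}
piece 2:i rests on {1:i}
piece 3:i rests on {2:i}
piece 4:h — minimal
piece 5:m — minimal
piece 6:m rests on {5:m}
minimal pieces: {0:i, 4:h, 5:m}
ways to finish when only these pieces remain (= sum over removing one remaining piece with nothing left below it):
  1 left: {3}→1  {4}→1  {6}→1
  2 left: {2,3}→1  {3,4}→2  {3,6}→2  {4,6}→2  {5,6}→1
  3 left: {1,2,3}→1  {2,3,4}→3  {2,3,6}→3  {3,4,6}→6  {3,5,6}→3  {4,5,6}→3
  4 left: {0,1,2,3}→1  {1,2,3,4}→4  {1,2,3,6}→4  {2,3,4,6}→12  {2,3,5,6}→6  {3,4,5,6}→12
  5 left: {0,1,2,3,4}→5  {0,1,2,3,6}→5  {1,2,3,4,6}→20  {1,2,3,5,6}→10  {2,3,4,5,6}→30
  placing 0:i first → 60 extensions
  placing 4:h first → 15 extensions
  placing 5:m first → 30 extensions
total linear extensions = 105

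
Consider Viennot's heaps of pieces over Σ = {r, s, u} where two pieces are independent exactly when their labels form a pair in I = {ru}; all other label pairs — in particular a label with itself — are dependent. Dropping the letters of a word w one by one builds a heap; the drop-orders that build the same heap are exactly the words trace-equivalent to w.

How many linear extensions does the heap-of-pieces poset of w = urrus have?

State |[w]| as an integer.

piece 0:u — minimal
piece 1:r — minimal
piece 2:r rests on {1:r}
piece 3:u rests on {0:u}
piece 4:s rests on {2:r, 3:u}
minimal pieces: {0:u, 1:r}
ways to finish when only these pieces remain (= sum over removing one remaining piece with nothing left below it):
  1 left: {4}→1
  2 left: {2,4}→1  {3,4}→1
  3 left: {0,3,4}→1  {1,2,4}→1  {2,3,4}→2
  placing 0:u first → 3 extensions
  placing 1:r first → 3 extensions
total linear extensions = 6

6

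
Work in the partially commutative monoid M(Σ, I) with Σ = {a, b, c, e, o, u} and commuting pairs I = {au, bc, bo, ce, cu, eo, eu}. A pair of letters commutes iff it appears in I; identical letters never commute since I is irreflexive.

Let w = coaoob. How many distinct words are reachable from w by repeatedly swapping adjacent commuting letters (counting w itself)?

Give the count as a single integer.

#0=c has no predecessor
#1=o depends on [0:c]
#2=a depends on [1:o]
#3=o depends on [2:a]
#4=o depends on [3:o]
#5=b depends on [2:a]
sources: [0:c]
N(rest) = Σ N(rest − s) over sources s of rest; N(one piece) = 1:
  size 1 → [4]=1  [5]=1
  size 2 → [3,4]=1  [4,5]=2
  size 3 → [3,4,5]=3
  size 4 → [2,3,4,5]=3
  first=0(c) contributes 3

3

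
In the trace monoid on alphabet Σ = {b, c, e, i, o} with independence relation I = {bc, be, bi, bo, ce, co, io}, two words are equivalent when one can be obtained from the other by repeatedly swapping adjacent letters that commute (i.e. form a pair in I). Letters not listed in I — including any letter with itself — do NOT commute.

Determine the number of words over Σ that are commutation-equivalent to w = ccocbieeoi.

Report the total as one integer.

0(c) covers ∅
1(c) covers 0:c
2(o) covers ∅
3(c) covers 1:c
4(b) covers ∅
5(i) covers 3:c
6(e) covers 2:o, 5:i
7(e) covers 6:e
8(o) covers 7:e
9(i) covers 7:e
floor of heap: 0:c, 2:o, 4:b
completions by unplaced set U, small U first (add the entries for U minus each lowest piece of U):
  |U|=1: {4}:1  {8}:1  {9}:1
  |U|=2: {4,8}:2  {4,9}:2  {8,9}:2
  |U|=3: {4,8,9}:6  {7,8,9}:2
  |U|=4: {4,7,8,9}:8  {6,7,8,9}:2
  |U|=5: {2,6,7,8,9}:2  {4,6,7,8,9}:10  {5,6,7,8,9}:2
  |U|=6: {2,4,6,7,8,9}:12  {2,5,6,7,8,9}:4  {3,5,6,7,8,9}:2  {4,5,6,7,8,9}:12
  |U|=7: {1,3,5,6,7,8,9}:2  {2,3,5,6,7,8,9}:6  {2,4,5,6,7,8,9}:28  {3,4,5,6,7,8,9}:14
  |U|=8: {0,1,3,5,6,7,8,9}:2  {1,2,3,5,6,7,8,9}:8  {1,3,4,5,6,7,8,9}:16  {2,3,4,5,6,7,8,9}:48
  start at 0(c): 72
  start at 2(o): 18
  start at 4(b): 10
sum over floor = 100

100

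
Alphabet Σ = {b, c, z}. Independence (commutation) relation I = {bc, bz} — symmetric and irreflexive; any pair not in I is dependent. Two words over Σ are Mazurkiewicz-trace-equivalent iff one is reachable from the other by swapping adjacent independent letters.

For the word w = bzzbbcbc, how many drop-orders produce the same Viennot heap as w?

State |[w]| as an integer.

70

drop 0:b onto floor
drop 1:z onto floor
drop 2:z onto {1:z}
drop 3:b onto {0:b}
drop 4:b onto {3:b}
drop 5:c onto {2:z}
drop 6:b onto {4:b}
drop 7:c onto {5:c}
ground layer = {0:b, 1:z}
drop-orders for the pieces not yet dropped (sum over which currently-grounded one goes next):
  1 to go: {6} 1  {7} 1
  2 to go: {4,6} 1  {5,7} 1  {6,7} 2
  3 to go: {2,5,7} 1  {3,4,6} 1  {4,6,7} 3  {5,6,7} 3
  4 to go: {0,3,4,6} 1  {1,2,5,7} 1  {2,5,6,7} 4  {3,4,6,7} 4  {4,5,6,7} 6
  5 to go: {0,3,4,6,7} 5  {1,2,5,6,7} 5  {2,4,5,6,7} 10  {3,4,5,6,7} 10
  6 to go: {0,3,4,5,6,7} 15  {1,2,4,5,6,7} 15  {2,3,4,5,6,7} 20
  if 0:b drops first: 35 orders
  if 1:z drops first: 35 orders
heap linearizations: 70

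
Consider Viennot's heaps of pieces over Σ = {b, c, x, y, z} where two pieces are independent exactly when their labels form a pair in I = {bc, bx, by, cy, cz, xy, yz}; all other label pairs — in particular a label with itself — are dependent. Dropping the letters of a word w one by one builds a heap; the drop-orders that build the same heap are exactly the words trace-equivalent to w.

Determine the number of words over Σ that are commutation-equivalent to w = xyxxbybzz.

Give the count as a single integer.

360

0(x) covers ∅
1(y) covers ∅
2(x) covers 0:x
3(x) covers 2:x
4(b) covers ∅
5(y) covers 1:y
6(b) covers 4:b
7(z) covers 3:x, 6:b
8(z) covers 7:z
floor of heap: 0:x, 1:y, 4:b
completions by unplaced set U, small U first (add the entries for U minus each lowest piece of U):
  |U|=1: {5}:1  {8}:1
  |U|=2: {1,5}:1  {5,8}:2  {7,8}:1
  |U|=3: {1,5,8}:3  {3,7,8}:1  {5,7,8}:3  {6,7,8}:1
  |U|=4: {1,5,7,8}:6  {2,3,7,8}:1  {3,5,7,8}:4  {3,6,7,8}:2  {4,6,7,8}:1  {5,6,7,8}:4
  |U|=5: {0,2,3,7,8}:1  {1,3,5,7,8}:10  {1,5,6,7,8}:10  {2,3,5,7,8}:5  {2,3,6,7,8}:3  {3,4,6,7,8}:3  {3,5,6,7,8}:10  {4,5,6,7,8}:5
  |U|=6: {0,2,3,5,7,8}:6  {0,2,3,6,7,8}:4  {1,2,3,5,7,8}:15  {1,3,5,6,7,8}:30  {1,4,5,6,7,8}:15  {2,3,4,6,7,8}:6  {2,3,5,6,7,8}:18  {3,4,5,6,7,8}:18
  |U|=7: {0,1,2,3,5,7,8}:21  {0,2,3,4,6,7,8}:10  {0,2,3,5,6,7,8}:28  {1,2,3,5,6,7,8}:63  {1,3,4,5,6,7,8}:63  {2,3,4,5,6,7,8}:42
  start at 0(x): 168
  start at 1(y): 80
  start at 4(b): 112
sum over floor = 360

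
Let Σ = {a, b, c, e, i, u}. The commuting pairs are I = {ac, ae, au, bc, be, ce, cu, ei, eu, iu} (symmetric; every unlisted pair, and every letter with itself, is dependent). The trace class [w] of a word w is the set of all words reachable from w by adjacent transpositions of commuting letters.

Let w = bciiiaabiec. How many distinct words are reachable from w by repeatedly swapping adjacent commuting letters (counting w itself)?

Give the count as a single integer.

#0=b has no predecessor
#1=c has no predecessor
#2=i depends on [0:b, 1:c]
#3=i depends on [2:i]
#4=i depends on [3:i]
#5=a depends on [4:i]
#6=a depends on [5:a]
#7=b depends on [6:a]
#8=i depends on [7:b]
#9=e has no predecessor
#10=c depends on [8:i]
sources: [0:b, 1:c, 9:e]
N(rest) = Σ N(rest − s) over sources s of rest; N(one piece) = 1:
  size 1 → [9]=1  [10]=1
  size 2 → [8,10]=1  [9,10]=2
  size 3 → [7,8,10]=1  [8,9,10]=3
  size 4 → [6,7,8,10]=1  [7,8,9,10]=4
  size 5 → [5,6,7,8,10]=1  [6,7,8,9,10]=5
  size 6 → [4,5,6,7,8,10]=1  [5,6,7,8,9,10]=6
  size 7 → [3,4,5,6,7,8,10]=1  [4,5,6,7,8,9,10]=7
  size 8 → [2,3,4,5,6,7,8,10]=1  [3,4,5,6,7,8,9,10]=8
  size 9 → [0,2,3,4,5,6,7,8,10]=1  [1,2,3,4,5,6,7,8,10]=1  [2,3,4,5,6,7,8,9,10]=9
  first=0(b) contributes 10
  first=1(c) contributes 10
  first=9(e) contributes 2
|[w]| = 22

22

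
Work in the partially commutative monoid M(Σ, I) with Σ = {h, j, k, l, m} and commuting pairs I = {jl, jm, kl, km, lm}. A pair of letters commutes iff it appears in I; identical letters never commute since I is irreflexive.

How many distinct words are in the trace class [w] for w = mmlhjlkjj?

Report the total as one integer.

0(m) covers ∅
1(m) covers 0:m
2(l) covers ∅
3(h) covers 1:m, 2:l
4(j) covers 3:h
5(l) covers 3:h
6(k) covers 4:j
7(j) covers 6:k
8(j) covers 7:j
floor of heap: 0:m, 2:l
completions by unplaced set U, small U first (add the entries for U minus each lowest piece of U):
  |U|=1: {5}:1  {8}:1
  |U|=2: {5,8}:2  {7,8}:1
  |U|=3: {5,7,8}:3  {6,7,8}:1
  |U|=4: {4,6,7,8}:1  {5,6,7,8}:4
  |U|=5: {4,5,6,7,8}:5
  |U|=6: {3,4,5,6,7,8}:5
  |U|=7: {1,3,4,5,6,7,8}:5  {2,3,4,5,6,7,8}:5
  start at 0(m): 10
  start at 2(l): 5
sum over floor = 15

15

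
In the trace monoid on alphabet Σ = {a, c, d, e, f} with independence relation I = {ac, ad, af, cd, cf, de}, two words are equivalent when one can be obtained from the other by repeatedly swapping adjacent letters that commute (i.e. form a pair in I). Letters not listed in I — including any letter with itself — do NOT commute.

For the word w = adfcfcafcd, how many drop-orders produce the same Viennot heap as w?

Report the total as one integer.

2520

drop 0:a onto floor
drop 1:d onto floor
drop 2:f onto {1:d}
drop 3:c onto floor
drop 4:f onto {2:f}
drop 5:c onto {3:c}
drop 6:a onto {0:a}
drop 7:f onto {4:f}
drop 8:c onto {5:c}
drop 9:d onto {7:f}
ground layer = {0:a, 1:d, 3:c}
drop-orders for the pieces not yet dropped (sum over which currently-grounded one goes next):
  1 to go: {6} 1  {8} 1  {9} 1
  2 to go: {0,6} 1  {5,8} 1  {6,8} 2  {6,9} 2  {7,9} 1  {8,9} 2
  3 to go: {0,6,8} 3  {0,6,9} 3  {3,5,8} 1  {4,7,9} 1  {5,6,8} 3  {5,8,9} 3  {6,7,9} 3  {6,8,9} 6  {7,8,9} 3
  4 to go: {0,5,6,8} 6  {0,6,7,9} 6  {0,6,8,9} 12  {2,4,7,9} 1  {3,5,6,8} 4  {3,5,8,9} 4  {4,6,7,9} 4  {4,7,8,9} 4  {5,6,8,9} 12  {5,7,8,9} 6  {6,7,8,9} 12
  5 to go: {0,3,5,6,8} 10  {0,4,6,7,9} 10  {0,5,6,8,9} 30  {0,6,7,8,9} 30  {1,2,4,7,9} 1  {2,4,6,7,9} 5  {2,4,7,8,9} 5  {3,5,6,8,9} 20  {3,5,7,8,9} 10  {4,5,7,8,9} 10  {4,6,7,8,9} 20  {5,6,7,8,9} 30
  6 to go: {0,2,4,6,7,9} 15  {0,3,5,6,8,9} 60  {0,4,6,7,8,9} 60  {0,5,6,7,8,9} 90  {1,2,4,6,7,9} 6  {1,2,4,7,8,9} 6  {2,4,5,7,8,9} 15  {2,4,6,7,8,9} 30  {3,4,5,7,8,9} 20  {3,5,6,7,8,9} 60  {4,5,6,7,8,9} 60
  7 to go: {0,1,2,4,6,7,9} 21  {0,2,4,6,7,8,9} 105  {0,3,5,6,7,8,9} 210  {0,4,5,6,7,8,9} 210  {1,2,4,5,7,8,9} 21  {1,2,4,6,7,8,9} 42  {2,3,4,5,7,8,9} 35  {2,4,5,6,7,8,9} 105  {3,4,5,6,7,8,9} 140
  8 to go: {0,1,2,4,6,7,8,9} 168  {0,2,4,5,6,7,8,9} 420  {0,3,4,5,6,7,8,9} 560  {1,2,3,4,5,7,8,9} 56  {1,2,4,5,6,7,8,9} 168  {2,3,4,5,6,7,8,9} 280
  if 0:a drops first: 504 orders
  if 1:d drops first: 1260 orders
  if 3:c drops first: 756 orders
heap linearizations: 2520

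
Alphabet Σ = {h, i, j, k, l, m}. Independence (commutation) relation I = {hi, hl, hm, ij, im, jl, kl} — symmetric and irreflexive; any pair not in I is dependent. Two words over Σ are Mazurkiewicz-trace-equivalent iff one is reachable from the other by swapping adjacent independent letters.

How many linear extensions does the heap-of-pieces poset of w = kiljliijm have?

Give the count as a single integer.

46

#0=k has no predecessor
#1=i depends on [0:k]
#2=l depends on [1:i]
#3=j depends on [0:k]
#4=l depends on [2:l]
#5=i depends on [4:l]
#6=i depends on [5:i]
#7=j depends on [3:j]
#8=m depends on [4:l, 7:j]
sources: [0:k]
N(rest) = Σ N(rest − s) over sources s of rest; N(one piece) = 1:
  size 1 → [6]=1  [8]=1
  size 2 → [5,6]=1  [6,8]=2  [7,8]=1
  size 3 → [3,7,8]=1  [5,6,8]=3  [6,7,8]=3
  size 4 → [3,6,7,8]=4  [4,5,6,8]=3  [5,6,7,8]=6
  size 5 → [2,4,5,6,8]=3  [3,5,6,7,8]=10  [4,5,6,7,8]=9
  size 6 → [1,2,4,5,6,8]=3  [2,4,5,6,7,8]=12  [3,4,5,6,7,8]=19
  size 7 → [1,2,4,5,6,7,8]=15  [2,3,4,5,6,7,8]=31
  first=0(k) contributes 46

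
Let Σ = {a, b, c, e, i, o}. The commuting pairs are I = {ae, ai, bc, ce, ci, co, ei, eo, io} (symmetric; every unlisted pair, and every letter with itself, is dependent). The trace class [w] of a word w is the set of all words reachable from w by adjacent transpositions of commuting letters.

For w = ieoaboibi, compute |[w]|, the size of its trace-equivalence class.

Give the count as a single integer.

24

#0=i has no predecessor
#1=e has no predecessor
#2=o has no predecessor
#3=a depends on [2:o]
#4=b depends on [0:i, 1:e, 3:a]
#5=o depends on [4:b]
#6=i depends on [4:b]
#7=b depends on [5:o, 6:i]
#8=i depends on [7:b]
sources: [0:i, 1:e, 2:o]
N(rest) = Σ N(rest − s) over sources s of rest; N(one piece) = 1:
  size 1 → [8]=1
  size 2 → [7,8]=1
  size 3 → [5,7,8]=1  [6,7,8]=1
  size 4 → [5,6,7,8]=2
  size 5 → [4,5,6,7,8]=2
  size 6 → [0,4,5,6,7,8]=2  [1,4,5,6,7,8]=2  [3,4,5,6,7,8]=2
  size 7 → [0,1,4,5,6,7,8]=4  [0,3,4,5,6,7,8]=4  [1,3,4,5,6,7,8]=4  [2,3,4,5,6,7,8]=2
  first=0(i) contributes 6
  first=1(e) contributes 6
  first=2(o) contributes 12
|[w]| = 24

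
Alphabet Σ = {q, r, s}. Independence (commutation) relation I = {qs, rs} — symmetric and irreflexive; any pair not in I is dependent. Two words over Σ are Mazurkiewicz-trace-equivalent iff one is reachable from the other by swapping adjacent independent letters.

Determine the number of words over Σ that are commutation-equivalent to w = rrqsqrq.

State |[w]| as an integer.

7

piece 0:r — minimal
piece 1:r rests on {0:r}
piece 2:q rests on {1:r}
piece 3:s — minimal
piece 4:q rests on {2:q}
piece 5:r rests on {4:q}
piece 6:q rests on {5:r}
minimal pieces: {0:r, 3:s}
ways to finish when only these pieces remain (= sum over removing one remaining piece with nothing left below it):
  1 left: {3}→1  {6}→1
  2 left: {3,6}→2  {5,6}→1
  3 left: {3,5,6}→3  {4,5,6}→1
  4 left: {2,4,5,6}→1  {3,4,5,6}→4
  5 left: {1,2,4,5,6}→1  {2,3,4,5,6}→5
  placing 0:r first → 6 extensions
  placing 3:s first → 1 extensions
total linear extensions = 7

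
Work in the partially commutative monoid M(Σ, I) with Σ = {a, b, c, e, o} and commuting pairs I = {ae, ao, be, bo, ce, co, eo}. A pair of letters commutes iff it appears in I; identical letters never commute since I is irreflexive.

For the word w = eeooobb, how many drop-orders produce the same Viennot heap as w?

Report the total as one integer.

210

piece 0:e — minimal
piece 1:e rests on {0:e}
piece 2:o — minimal
piece 3:o rests on {2:o}
piece 4:o rests on {3:o}
piece 5:b — minimal
piece 6:b rests on {5:b}
minimal pieces: {0:e, 2:o, 5:b}
ways to finish when only these pieces remain (= sum over removing one remaining piece with nothing left below it):
  1 left: {1}→1  {4}→1  {6}→1
  2 left: {0,1}→1  {1,4}→2  {1,6}→2  {3,4}→1  {4,6}→2  {5,6}→1
  3 left: {0,1,4}→3  {0,1,6}→3  {1,3,4}→3  {1,4,6}→6  {1,5,6}→3  {2,3,4}→1  {3,4,6}→3  {4,5,6}→3
  4 left: {0,1,3,4}→6  {0,1,4,6}→12  {0,1,5,6}→6  {1,2,3,4}→4  {1,3,4,6}→12  {1,4,5,6}→12  {2,3,4,6}→4  {3,4,5,6}→6
  5 left: {0,1,2,3,4}→10  {0,1,3,4,6}→30  {0,1,4,5,6}→30  {1,2,3,4,6}→20  {1,3,4,5,6}→30  {2,3,4,5,6}→10
  placing 0:e first → 60 extensions
  placing 2:o first → 90 extensions
  placing 5:b first → 60 extensions
total linear extensions = 210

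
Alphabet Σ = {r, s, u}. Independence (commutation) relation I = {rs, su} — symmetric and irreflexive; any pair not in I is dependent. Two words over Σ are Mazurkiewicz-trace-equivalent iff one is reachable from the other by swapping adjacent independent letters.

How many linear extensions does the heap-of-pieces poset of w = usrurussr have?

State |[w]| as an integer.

0(u) covers ∅
1(s) covers ∅
2(r) covers 0:u
3(u) covers 2:r
4(r) covers 3:u
5(u) covers 4:r
6(s) covers 1:s
7(s) covers 6:s
8(r) covers 5:u
floor of heap: 0:u, 1:s
completions by unplaced set U, small U first (add the entries for U minus each lowest piece of U):
  |U|=1: {7}:1  {8}:1
  |U|=2: {5,8}:1  {6,7}:1  {7,8}:2
  |U|=3: {1,6,7}:1  {4,5,8}:1  {5,7,8}:3  {6,7,8}:3
  |U|=4: {1,6,7,8}:4  {3,4,5,8}:1  {4,5,7,8}:4  {5,6,7,8}:6
  |U|=5: {1,5,6,7,8}:10  {2,3,4,5,8}:1  {3,4,5,7,8}:5  {4,5,6,7,8}:10
  |U|=6: {0,2,3,4,5,8}:1  {1,4,5,6,7,8}:20  {2,3,4,5,7,8}:6  {3,4,5,6,7,8}:15
  |U|=7: {0,2,3,4,5,7,8}:7  {1,3,4,5,6,7,8}:35  {2,3,4,5,6,7,8}:21
  start at 0(u): 56
  start at 1(s): 28
sum over floor = 84

84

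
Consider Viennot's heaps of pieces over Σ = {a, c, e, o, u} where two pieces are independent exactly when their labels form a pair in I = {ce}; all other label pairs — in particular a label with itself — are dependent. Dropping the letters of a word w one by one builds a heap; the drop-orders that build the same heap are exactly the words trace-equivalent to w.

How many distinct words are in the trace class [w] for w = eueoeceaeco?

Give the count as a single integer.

drop 0:e onto floor
drop 1:u onto {0:e}
drop 2:e onto {1:u}
drop 3:o onto {2:e}
drop 4:e onto {3:o}
drop 5:c onto {3:o}
drop 6:e onto {4:e}
drop 7:a onto {5:c, 6:e}
drop 8:e onto {7:a}
drop 9:c onto {7:a}
drop 10:o onto {8:e, 9:c}
ground layer = {0:e}
drop-orders for the pieces not yet dropped (sum over which currently-grounded one goes next):
  1 to go: {10} 1
  2 to go: {8,10} 1  {9,10} 1
  3 to go: {8,9,10} 2
  4 to go: {7,8,9,10} 2
  5 to go: {5,7,8,9,10} 2  {6,7,8,9,10} 2
  6 to go: {4,6,7,8,9,10} 2  {5,6,7,8,9,10} 4
  7 to go: {4,5,6,7,8,9,10} 6
  8 to go: {3,4,5,6,7,8,9,10} 6
  9 to go: {2,3,4,5,6,7,8,9,10} 6
  if 0:e drops first: 6 orders

6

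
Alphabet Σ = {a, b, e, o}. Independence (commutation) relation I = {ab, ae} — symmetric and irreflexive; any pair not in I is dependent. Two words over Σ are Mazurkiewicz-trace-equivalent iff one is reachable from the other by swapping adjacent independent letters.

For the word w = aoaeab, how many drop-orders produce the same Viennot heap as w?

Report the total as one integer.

6

#0=a has no predecessor
#1=o depends on [0:a]
#2=a depends on [1:o]
#3=e depends on [1:o]
#4=a depends on [2:a]
#5=b depends on [3:e]
sources: [0:a]
N(rest) = Σ N(rest − s) over sources s of rest; N(one piece) = 1:
  size 1 → [4]=1  [5]=1
  size 2 → [2,4]=1  [3,5]=1  [4,5]=2
  size 3 → [2,4,5]=3  [3,4,5]=3
  size 4 → [2,3,4,5]=6
  first=0(a) contributes 6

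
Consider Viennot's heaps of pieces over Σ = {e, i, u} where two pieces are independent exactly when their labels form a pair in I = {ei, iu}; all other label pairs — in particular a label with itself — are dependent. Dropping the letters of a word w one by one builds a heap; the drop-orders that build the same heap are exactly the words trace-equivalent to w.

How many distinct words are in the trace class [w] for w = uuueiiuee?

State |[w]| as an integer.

36

drop 0:u onto floor
drop 1:u onto {0:u}
drop 2:u onto {1:u}
drop 3:e onto {2:u}
drop 4:i onto floor
drop 5:i onto {4:i}
drop 6:u onto {3:e}
drop 7:e onto {6:u}
drop 8:e onto {7:e}
ground layer = {0:u, 4:i}
drop-orders for the pieces not yet dropped (sum over which currently-grounded one goes next):
  1 to go: {5} 1  {8} 1
  2 to go: {4,5} 1  {5,8} 2  {7,8} 1
  3 to go: {4,5,8} 3  {5,7,8} 3  {6,7,8} 1
  4 to go: {3,6,7,8} 1  {4,5,7,8} 6  {5,6,7,8} 4
  5 to go: {2,3,6,7,8} 1  {3,5,6,7,8} 5  {4,5,6,7,8} 10
  6 to go: {1,2,3,6,7,8} 1  {2,3,5,6,7,8} 6  {3,4,5,6,7,8} 15
  7 to go: {0,1,2,3,6,7,8} 1  {1,2,3,5,6,7,8} 7  {2,3,4,5,6,7,8} 21
  if 0:u drops first: 28 orders
  if 4:i drops first: 8 orders
heap linearizations: 36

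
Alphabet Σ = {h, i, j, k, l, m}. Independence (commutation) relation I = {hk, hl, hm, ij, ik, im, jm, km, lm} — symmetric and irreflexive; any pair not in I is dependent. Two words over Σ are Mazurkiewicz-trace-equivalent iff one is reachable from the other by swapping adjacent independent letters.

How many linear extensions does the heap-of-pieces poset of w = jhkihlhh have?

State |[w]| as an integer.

18

#0=j has no predecessor
#1=h depends on [0:j]
#2=k depends on [0:j]
#3=i depends on [1:h]
#4=h depends on [3:i]
#5=l depends on [2:k, 3:i]
#6=h depends on [4:h]
#7=h depends on [6:h]
sources: [0:j]
N(rest) = Σ N(rest − s) over sources s of rest; N(one piece) = 1:
  size 1 → [5]=1  [7]=1
  size 2 → [2,5]=1  [5,7]=2  [6,7]=1
  size 3 → [2,5,7]=3  [4,6,7]=1  [5,6,7]=3
  size 4 → [2,5,6,7]=6  [4,5,6,7]=4
  size 5 → [2,4,5,6,7]=10  [3,4,5,6,7]=4
  size 6 → [1,3,4,5,6,7]=4  [2,3,4,5,6,7]=14
  first=0(j) contributes 18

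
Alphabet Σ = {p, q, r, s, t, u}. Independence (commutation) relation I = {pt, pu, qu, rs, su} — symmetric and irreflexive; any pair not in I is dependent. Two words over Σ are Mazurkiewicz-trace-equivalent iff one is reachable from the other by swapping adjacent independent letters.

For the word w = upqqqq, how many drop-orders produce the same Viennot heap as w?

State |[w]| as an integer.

6

#0=u has no predecessor
#1=p has no predecessor
#2=q depends on [1:p]
#3=q depends on [2:q]
#4=q depends on [3:q]
#5=q depends on [4:q]
sources: [0:u, 1:p]
N(rest) = Σ N(rest − s) over sources s of rest; N(one piece) = 1:
  size 1 → [0]=1  [5]=1
  size 2 → [0,5]=2  [4,5]=1
  size 3 → [0,4,5]=3  [3,4,5]=1
  size 4 → [0,3,4,5]=4  [2,3,4,5]=1
  first=0(u) contributes 1
  first=1(p) contributes 5
|[w]| = 6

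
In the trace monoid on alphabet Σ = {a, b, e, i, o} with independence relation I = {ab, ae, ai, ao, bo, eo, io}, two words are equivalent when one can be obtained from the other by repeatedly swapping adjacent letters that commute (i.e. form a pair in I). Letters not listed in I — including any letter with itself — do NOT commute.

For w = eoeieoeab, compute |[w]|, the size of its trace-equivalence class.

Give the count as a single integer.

0(e) covers ∅
1(o) covers ∅
2(e) covers 0:e
3(i) covers 2:e
4(e) covers 3:i
5(o) covers 1:o
6(e) covers 4:e
7(a) covers ∅
8(b) covers 6:e
floor of heap: 0:e, 1:o, 7:a
completions by unplaced set U, small U first (add the entries for U minus each lowest piece of U):
  |U|=1: {5}:1  {7}:1  {8}:1
  |U|=2: {1,5}:1  {5,7}:2  {5,8}:2  {6,8}:1  {7,8}:2
  |U|=3: {1,5,7}:3  {1,5,8}:3  {4,6,8}:1  {5,6,8}:3  {5,7,8}:6  {6,7,8}:3
  |U|=4: {1,5,6,8}:6  {1,5,7,8}:12  {3,4,6,8}:1  {4,5,6,8}:4  {4,6,7,8}:4  {5,6,7,8}:12
  |U|=5: {1,4,5,6,8}:10  {1,5,6,7,8}:30  {2,3,4,6,8}:1  {3,4,5,6,8}:5  {3,4,6,7,8}:5  {4,5,6,7,8}:20
  |U|=6: {0,2,3,4,6,8}:1  {1,3,4,5,6,8}:15  {1,4,5,6,7,8}:60  {2,3,4,5,6,8}:6  {2,3,4,6,7,8}:6  {3,4,5,6,7,8}:30
  |U|=7: {0,2,3,4,5,6,8}:7  {0,2,3,4,6,7,8}:7  {1,2,3,4,5,6,8}:21  {1,3,4,5,6,7,8}:105  {2,3,4,5,6,7,8}:42
  start at 0(e): 168
  start at 1(o): 56
  start at 7(a): 28
sum over floor = 252

252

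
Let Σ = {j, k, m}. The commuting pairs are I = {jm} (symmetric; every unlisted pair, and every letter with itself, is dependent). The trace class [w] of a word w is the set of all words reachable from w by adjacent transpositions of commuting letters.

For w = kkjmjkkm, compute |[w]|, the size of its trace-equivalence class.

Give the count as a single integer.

3

piece 0:k — minimal
piece 1:k rests on {0:k}
piece 2:j rests on {1:k}
piece 3:m rests on {1:k}
piece 4:j rests on {2:j}
piece 5:k rests on {3:m, 4:j}
piece 6:k rests on {5:k}
piece 7:m rests on {6:k}
minimal pieces: {0:k}
ways to finish when only these pieces remain (= sum over removing one remaining piece with nothing left below it):
  1 left: {7}→1
  2 left: {6,7}→1
  3 left: {5,6,7}→1
  4 left: {3,5,6,7}→1  {4,5,6,7}→1
  5 left: {2,4,5,6,7}→1  {3,4,5,6,7}→2
  6 left: {2,3,4,5,6,7}→3
  placing 0:k first → 3 extensions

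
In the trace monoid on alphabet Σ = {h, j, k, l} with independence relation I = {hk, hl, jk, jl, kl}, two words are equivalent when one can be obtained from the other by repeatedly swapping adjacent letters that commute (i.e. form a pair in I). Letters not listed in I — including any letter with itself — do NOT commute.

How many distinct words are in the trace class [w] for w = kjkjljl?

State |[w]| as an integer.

210

0(k) covers ∅
1(j) covers ∅
2(k) covers 0:k
3(j) covers 1:j
4(l) covers ∅
5(j) covers 3:j
6(l) covers 4:l
floor of heap: 0:k, 1:j, 4:l
completions by unplaced set U, small U first (add the entries for U minus each lowest piece of U):
  |U|=1: {2}:1  {5}:1  {6}:1
  |U|=2: {0,2}:1  {2,5}:2  {2,6}:2  {3,5}:1  {4,6}:1  {5,6}:2
  |U|=3: {0,2,5}:3  {0,2,6}:3  {1,3,5}:1  {2,3,5}:3  {2,4,6}:3  {2,5,6}:6  {3,5,6}:3  {4,5,6}:3
  |U|=4: {0,2,3,5}:6  {0,2,4,6}:6  {0,2,5,6}:12  {1,2,3,5}:4  {1,3,5,6}:4  {2,3,5,6}:12  {2,4,5,6}:12  {3,4,5,6}:6
  |U|=5: {0,1,2,3,5}:10  {0,2,3,5,6}:30  {0,2,4,5,6}:30  {1,2,3,5,6}:20  {1,3,4,5,6}:10  {2,3,4,5,6}:30
  start at 0(k): 60
  start at 1(j): 90
  start at 4(l): 60
sum over floor = 210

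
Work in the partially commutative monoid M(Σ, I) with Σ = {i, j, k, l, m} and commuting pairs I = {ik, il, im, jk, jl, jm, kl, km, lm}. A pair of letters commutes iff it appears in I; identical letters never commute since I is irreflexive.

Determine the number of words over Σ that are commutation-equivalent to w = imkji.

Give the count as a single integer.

piece 0:i — minimal
piece 1:m — minimal
piece 2:k — minimal
piece 3:j rests on {0:i}
piece 4:i rests on {3:j}
minimal pieces: {0:i, 1:m, 2:k}
ways to finish when only these pieces remain (= sum over removing one remaining piece with nothing left below it):
  1 left: {1}→1  {2}→1  {4}→1
  2 left: {1,2}→2  {1,4}→2  {2,4}→2  {3,4}→1
  3 left: {0,3,4}→1  {1,2,4}→6  {1,3,4}→3  {2,3,4}→3
  placing 0:i first → 12 extensions
  placing 1:m first → 4 extensions
  placing 2:k first → 4 extensions
total linear extensions = 20

20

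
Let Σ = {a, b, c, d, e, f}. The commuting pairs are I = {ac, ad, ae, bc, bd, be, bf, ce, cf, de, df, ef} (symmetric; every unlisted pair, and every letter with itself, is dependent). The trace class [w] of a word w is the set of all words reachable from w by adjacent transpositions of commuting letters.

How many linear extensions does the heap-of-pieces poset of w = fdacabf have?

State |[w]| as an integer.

piece 0:f — minimal
piece 1:d — minimal
piece 2:a rests on {0:f}
piece 3:c rests on {1:d}
piece 4:a rests on {2:a}
piece 5:b rests on {4:a}
piece 6:f rests on {4:a}
minimal pieces: {0:f, 1:d}
ways to finish when only these pieces remain (= sum over removing one remaining piece with nothing left below it):
  1 left: {3}→1  {5}→1  {6}→1
  2 left: {1,3}→1  {3,5}→2  {3,6}→2  {5,6}→2
  3 left: {1,3,5}→3  {1,3,6}→3  {3,5,6}→6  {4,5,6}→2
  4 left: {1,3,5,6}→12  {2,4,5,6}→2  {3,4,5,6}→8
  5 left: {0,2,4,5,6}→2  {1,3,4,5,6}→20  {2,3,4,5,6}→10
  placing 0:f first → 30 extensions
  placing 1:d first → 12 extensions
total linear extensions = 42

42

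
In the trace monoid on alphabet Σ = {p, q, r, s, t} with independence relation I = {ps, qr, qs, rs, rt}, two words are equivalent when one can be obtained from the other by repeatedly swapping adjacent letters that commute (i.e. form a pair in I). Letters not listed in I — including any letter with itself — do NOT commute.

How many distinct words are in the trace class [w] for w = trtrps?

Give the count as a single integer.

piece 0:t — minimal
piece 1:r — minimal
piece 2:t rests on {0:t}
piece 3:r rests on {1:r}
piece 4:p rests on {2:t, 3:r}
piece 5:s rests on {2:t}
minimal pieces: {0:t, 1:r}
ways to finish when only these pieces remain (= sum over removing one remaining piece with nothing left below it):
  1 left: {4}→1  {5}→1
  2 left: {3,4}→1  {4,5}→2
  3 left: {1,3,4}→1  {2,4,5}→2  {3,4,5}→3
  4 left: {0,2,4,5}→2  {1,3,4,5}→4  {2,3,4,5}→5
  placing 0:t first → 9 extensions
  placing 1:r first → 7 extensions
total linear extensions = 16

16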